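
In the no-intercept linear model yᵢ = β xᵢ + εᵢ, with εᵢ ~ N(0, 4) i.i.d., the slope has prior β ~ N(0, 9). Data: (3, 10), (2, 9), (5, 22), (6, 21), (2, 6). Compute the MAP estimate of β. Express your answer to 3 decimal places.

β̂_MAP = 3.773

log p(β | y) = −Σ(yᵢ − βxᵢ)²/(2·4) − β²/(2·9) + const.
Setting the derivative to zero: Σxᵢ(yᵢ − βxᵢ)/4 − β/9 = 0, so β = Σxᵢyᵢ / (Σxᵢ² + σ²/τ²).
Σxᵢyᵢ = 3·10 + 2·9 + 5·22 + 6·21 + 2·6 = 296; Σxᵢ² = 78; σ²/τ² = 4/9.
β̂_MAP = 296 / (78 + 4/9) = 296/(706/9) = 1332/353 ≈ 3.773.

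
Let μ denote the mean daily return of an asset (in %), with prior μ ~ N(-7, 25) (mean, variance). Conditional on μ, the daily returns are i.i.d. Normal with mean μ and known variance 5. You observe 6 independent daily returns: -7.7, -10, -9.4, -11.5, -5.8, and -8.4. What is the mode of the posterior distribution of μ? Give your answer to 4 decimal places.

n = 6; x̄ = ((-7.7) + (-10) + (-9.4) + (-11.5) + (-5.8) + (-8.4))/6 = -52.8/6 = -8.8.
For a Normal prior and Normal likelihood with known variance, the posterior is Normal; its mode equals its mean, the precision-weighted average.
Prior precision 1/σ₀² = 1/25 = 0.04; data precision n/σ² = 6/5 = 1.2.
μ̂ = (0.04·(-7) + 1.2·(-8.8)) / (0.04 + 1.2) = (-10.84)/1.24 = -271/31 ≈ -8.7419.

μ̂_MAP = -8.7419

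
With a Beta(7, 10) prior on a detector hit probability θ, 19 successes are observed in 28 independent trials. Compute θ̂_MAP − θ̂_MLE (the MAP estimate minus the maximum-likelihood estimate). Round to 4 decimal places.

Posterior is Beta(26, 19); MAP = (26−1)/(45−2) = 25/43 ≈ 0.58140.
MLE ignores the prior: θ̂_MLE = k/n = 19/28 ≈ 0.67857.
Difference = 25/43 − 19/28 = -117/1204 ≈ -0.0972.

MAP − MLE = -0.0972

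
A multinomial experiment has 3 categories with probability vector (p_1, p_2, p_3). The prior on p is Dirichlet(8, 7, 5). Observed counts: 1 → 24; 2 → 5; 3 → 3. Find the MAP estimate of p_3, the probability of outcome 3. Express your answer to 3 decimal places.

MAP estimate: 0.143

The posterior is Dirichlet(αᵢ + nᵢ) = Dirichlet(32, 12, 8).
For a Dirichlet(a₁,…,a_K) with all aᵢ > 1, the mode has j-th component (aⱼ − 1)/(Σaᵢ − K).
Here Σaᵢ = 52 and K = 3, so p_3 = (8 − 1)/(52 − 3) = 7/49 ≈ 0.143.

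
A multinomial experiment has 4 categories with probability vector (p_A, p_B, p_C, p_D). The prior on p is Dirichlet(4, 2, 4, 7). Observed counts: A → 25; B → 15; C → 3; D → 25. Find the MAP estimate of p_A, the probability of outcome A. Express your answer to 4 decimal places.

The posterior is Dirichlet(αᵢ + nᵢ) = Dirichlet(29, 17, 7, 32).
For a Dirichlet(a₁,…,a_K) with all aᵢ > 1, the mode has j-th component (aⱼ − 1)/(Σaᵢ − K).
Here Σaᵢ = 85 and K = 4, so p_A = (29 − 1)/(85 − 4) = 28/81 ≈ 0.3457.

MAP estimate of p_A = 0.3457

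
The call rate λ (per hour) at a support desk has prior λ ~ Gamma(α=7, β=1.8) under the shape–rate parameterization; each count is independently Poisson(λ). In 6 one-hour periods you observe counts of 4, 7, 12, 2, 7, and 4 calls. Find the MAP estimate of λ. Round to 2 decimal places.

λ̂_MAP = 5.38

Σxᵢ = 4+7+12+2+7+4 = 36, with n = 6.
Posterior ∝ λ^6e^(−1.8λ) · λ^36e^(−6λ) = λ^42e^(−7.8λ), i.e. Gamma(shape=43, rate=7.8).
The mode of a Gamma(a, b) with a ≥ 1 (shape–rate) is (a−1)/b = 42/7.8 ≈ 5.38.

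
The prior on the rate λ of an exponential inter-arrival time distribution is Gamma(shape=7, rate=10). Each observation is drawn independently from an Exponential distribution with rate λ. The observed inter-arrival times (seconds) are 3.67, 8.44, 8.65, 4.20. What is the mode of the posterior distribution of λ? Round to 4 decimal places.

The Exponential(rate=λ) likelihood is ∝ λ^n e^(−λΣtᵢ). Here n = 4 and Σtᵢ = 3.67 + 8.44 + 8.65 + 4.20 = 24.96.
Posterior ∝ λ^6e^(−10λ) · λ^4e^(−24.96λ) = λ^10e^(−34.96λ), i.e. Gamma(11, 34.96).
Mode = (a−1)/b = 10/34.96 ≈ 0.2860.

λ̂_MAP = 0.2860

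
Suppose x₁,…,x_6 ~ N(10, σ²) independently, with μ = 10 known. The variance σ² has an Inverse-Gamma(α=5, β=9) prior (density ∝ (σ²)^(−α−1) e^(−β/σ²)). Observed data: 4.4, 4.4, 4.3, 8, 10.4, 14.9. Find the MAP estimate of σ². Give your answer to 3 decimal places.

σ̂²_MAP = 7.854

Sum of squared deviations about the known mean: SS = (4.4−10)² + (4.4−10)² + (4.3−10)² + (8−10)² + (10.4−10)² + (14.9−10)² = 123.38.
The Normal likelihood contributes (σ²)^(−n/2) exp(−SS/(2σ²)), so the posterior is Inverse-Gamma(α + n/2, β + SS/2) = Inverse-Gamma(8, 70.69).
The mode of Inverse-Gamma(a, b) is b/(a+1) = 70.69/9 ≈ 7.854.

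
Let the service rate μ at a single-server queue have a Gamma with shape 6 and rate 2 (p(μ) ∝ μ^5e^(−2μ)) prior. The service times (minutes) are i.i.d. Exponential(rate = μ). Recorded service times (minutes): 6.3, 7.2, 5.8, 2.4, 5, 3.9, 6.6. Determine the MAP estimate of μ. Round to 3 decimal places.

μ̂_MAP = 0.306

The Exponential(rate=μ) likelihood is ∝ μ^n e^(−μΣtᵢ). Here n = 7 and Σtᵢ = 6.3 + 7.2 + 5.8 + 2.4 + 5 + 3.9 + 6.6 = 37.2.
Posterior ∝ μ^5e^(−2μ) · μ^7e^(−37.2μ) = μ^12e^(−39.2μ), i.e. Gamma(13, 39.2).
Mode = (a−1)/b = 12/39.2 ≈ 0.306.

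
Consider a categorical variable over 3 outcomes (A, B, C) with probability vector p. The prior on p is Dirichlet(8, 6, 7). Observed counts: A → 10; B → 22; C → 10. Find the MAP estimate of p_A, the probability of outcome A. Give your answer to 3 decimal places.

The posterior is Dirichlet(αᵢ + nᵢ) = Dirichlet(18, 28, 17).
For a Dirichlet(a₁,…,a_K) with all aᵢ > 1, the mode has j-th component (aⱼ − 1)/(Σaᵢ − K).
Here Σaᵢ = 63 and K = 3, so p_A = (18 − 1)/(63 − 3) = 17/60 ≈ 0.283.

MAP estimate of p_A = 0.283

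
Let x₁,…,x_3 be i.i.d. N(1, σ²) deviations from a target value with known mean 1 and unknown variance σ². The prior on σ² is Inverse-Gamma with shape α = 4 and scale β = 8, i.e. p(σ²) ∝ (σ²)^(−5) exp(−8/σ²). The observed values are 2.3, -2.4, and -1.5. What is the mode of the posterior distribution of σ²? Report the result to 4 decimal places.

σ̂²_MAP = 2.7308

Sum of squared deviations about the known mean: SS = (2.3−1)² + (-2.4−1)² + (-1.5−1)² = 19.5.
The Normal likelihood contributes (σ²)^(−n/2) exp(−SS/(2σ²)), so the posterior is Inverse-Gamma(α + n/2, β + SS/2) = Inverse-Gamma(5.5, 17.75).
The mode of Inverse-Gamma(a, b) is b/(a+1) = 17.75/6.5 ≈ 2.7308.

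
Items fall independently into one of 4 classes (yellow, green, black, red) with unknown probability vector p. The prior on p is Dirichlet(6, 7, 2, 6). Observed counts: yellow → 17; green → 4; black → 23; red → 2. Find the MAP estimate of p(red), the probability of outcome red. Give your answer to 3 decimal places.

MAP estimate of p(red) = 0.111

The posterior is Dirichlet(αᵢ + nᵢ) = Dirichlet(23, 11, 25, 8).
For a Dirichlet(a₁,…,a_K) with all aᵢ > 1, the mode has j-th component (aⱼ − 1)/(Σaᵢ − K).
Here Σaᵢ = 67 and K = 4, so p(red) = (8 − 1)/(67 − 4) = 7/63 ≈ 0.111.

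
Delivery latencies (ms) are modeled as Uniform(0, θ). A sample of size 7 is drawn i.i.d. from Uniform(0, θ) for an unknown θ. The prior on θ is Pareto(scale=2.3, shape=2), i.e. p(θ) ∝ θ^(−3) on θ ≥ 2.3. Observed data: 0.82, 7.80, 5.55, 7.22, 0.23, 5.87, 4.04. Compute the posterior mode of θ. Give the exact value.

θ̂_MAP = 7.80

The Uniform(0, θ) likelihood is θ^(−n) for θ ≥ max(xᵢ), zero otherwise. Here max(xᵢ) = 7.80.
Posterior ∝ θ^(−3) · θ^(−7) = θ^(−10) on θ ≥ max(2.3, 7.80) = 7.80.
This density is strictly decreasing in θ, so the posterior mode lies at the lower boundary of the support.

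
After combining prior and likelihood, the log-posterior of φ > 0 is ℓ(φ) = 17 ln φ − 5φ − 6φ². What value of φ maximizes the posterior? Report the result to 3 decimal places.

φ̂_MAP = 1.000

ℓ'(φ) = 17/φ − 5 − 12φ. Setting this to zero and multiplying by φ: 12φ² + 5φ − 17 = 0.
φ = (−5 + √(5² + 4·12·17)) / (2·12) = (−5 + √841) / 24 = (−5 + 29)/24 = 1.
ℓ''(φ) = −17/φ² − 12 < 0, confirming a maximum.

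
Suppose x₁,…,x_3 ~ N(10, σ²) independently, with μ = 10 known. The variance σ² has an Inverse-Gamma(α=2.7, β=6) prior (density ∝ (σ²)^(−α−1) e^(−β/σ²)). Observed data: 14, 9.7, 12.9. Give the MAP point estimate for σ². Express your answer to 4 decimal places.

σ̂²_MAP = 3.5096

Sum of squared deviations about the known mean: SS = (14−10)² + (9.7−10)² + (12.9−10)² = 24.5.
The Normal likelihood contributes (σ²)^(−n/2) exp(−SS/(2σ²)), so the posterior is Inverse-Gamma(α + n/2, β + SS/2) = Inverse-Gamma(4.2, 18.25).
The mode of Inverse-Gamma(a, b) is b/(a+1) = 18.25/5.2 ≈ 3.5096.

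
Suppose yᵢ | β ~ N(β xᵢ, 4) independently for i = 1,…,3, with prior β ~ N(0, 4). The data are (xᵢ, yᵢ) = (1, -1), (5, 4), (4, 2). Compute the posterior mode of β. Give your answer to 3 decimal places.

log p(β | y) = −Σ(yᵢ − βxᵢ)²/(2·4) − β²/(2·4) + const.
Setting the derivative to zero: Σxᵢ(yᵢ − βxᵢ)/4 − β/4 = 0, so β = Σxᵢyᵢ / (Σxᵢ² + σ²/τ²).
Σxᵢyᵢ = 1·(-1) + 5·4 + 4·2 = 27; Σxᵢ² = 42; σ²/τ² = 1.
β̂_MAP = 27 / (42 + 1) = 27/43 ≈ 0.628.

β̂_MAP = 0.628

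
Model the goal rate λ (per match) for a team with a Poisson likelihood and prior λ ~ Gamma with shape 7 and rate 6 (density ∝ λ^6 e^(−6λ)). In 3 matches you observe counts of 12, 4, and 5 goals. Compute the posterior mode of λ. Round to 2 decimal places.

λ̂_MAP = 3.00

Σxᵢ = 12+4+5 = 21, with n = 3.
Posterior ∝ λ^6e^(−6λ) · λ^21e^(−3λ) = λ^27e^(−9λ), i.e. Gamma(shape=28, rate=9).
The mode of a Gamma(a, b) with a ≥ 1 (shape–rate) is (a−1)/b = 27/9 ≈ 3.00.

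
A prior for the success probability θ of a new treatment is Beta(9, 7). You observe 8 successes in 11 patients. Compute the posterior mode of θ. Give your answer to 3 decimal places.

θ̂_MAP = 0.640

Prior: Beta(9, 7).
Data: 8 successes in 11 trials. The binomial likelihood contributes θ^8(1−θ)^3, so the posterior is Beta(9+8, 7+3) = Beta(17, 10).
For Beta(a, b) with a, b > 1 the mode is (a−1)/(a+b−2) = 16/25 ≈ 0.640.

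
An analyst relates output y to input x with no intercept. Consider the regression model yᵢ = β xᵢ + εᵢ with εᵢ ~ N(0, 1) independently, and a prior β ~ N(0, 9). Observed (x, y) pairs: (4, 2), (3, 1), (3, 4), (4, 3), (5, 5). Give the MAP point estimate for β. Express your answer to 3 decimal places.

β̂_MAP = 0.799

log p(β | y) = −Σ(yᵢ − βxᵢ)²/(2·1) − β²/(2·9) + const.
Setting the derivative to zero: Σxᵢ(yᵢ − βxᵢ)/1 − β/9 = 0, so β = Σxᵢyᵢ / (Σxᵢ² + σ²/τ²).
Σxᵢyᵢ = 4·2 + 3·1 + 3·4 + 4·3 + 5·5 = 60; Σxᵢ² = 75; σ²/τ² = 1/9.
β̂_MAP = 60 / (75 + 1/9) = 60/(676/9) = 135/169 ≈ 0.799.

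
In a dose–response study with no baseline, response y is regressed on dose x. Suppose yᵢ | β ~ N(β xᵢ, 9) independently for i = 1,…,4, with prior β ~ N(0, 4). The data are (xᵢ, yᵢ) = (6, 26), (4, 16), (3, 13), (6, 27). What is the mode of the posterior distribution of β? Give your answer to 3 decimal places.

log p(β | y) = −Σ(yᵢ − βxᵢ)²/(2·9) − β²/(2·4) + const.
Setting the derivative to zero: Σxᵢ(yᵢ − βxᵢ)/9 − β/4 = 0, so β = Σxᵢyᵢ / (Σxᵢ² + σ²/τ²).
Σxᵢyᵢ = 6·26 + 4·16 + 3·13 + 6·27 = 421; Σxᵢ² = 97; σ²/τ² = 2.25.
β̂_MAP = 421 / (97 + 2.25) = 421/99.25 ≈ 4.242.

β̂_MAP = 4.242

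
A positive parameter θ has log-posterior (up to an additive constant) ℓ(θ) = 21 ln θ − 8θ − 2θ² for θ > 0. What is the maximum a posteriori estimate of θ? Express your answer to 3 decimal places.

ℓ'(θ) = 21/θ − 8 − 4θ. Setting this to zero and multiplying by θ: 4θ² + 8θ − 21 = 0.
θ = (−8 + √(8² + 4·4·21)) / (2·4) = (−8 + √400) / 8 = (−8 + 20)/8 = 3/2.
ℓ''(θ) = −21/θ² − 4 < 0, confirming a maximum.

θ̂_MAP = 1.500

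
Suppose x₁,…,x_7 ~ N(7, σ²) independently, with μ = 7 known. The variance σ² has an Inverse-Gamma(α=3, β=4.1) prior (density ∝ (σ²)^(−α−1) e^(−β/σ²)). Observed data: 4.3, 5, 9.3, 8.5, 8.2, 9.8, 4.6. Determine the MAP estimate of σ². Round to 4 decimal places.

Sum of squared deviations about the known mean: SS = (4.3−7)² + (5−7)² + (9.3−7)² + (8.5−7)² + (8.2−7)² + (9.8−7)² + (4.6−7)² = 33.87.
The Normal likelihood contributes (σ²)^(−n/2) exp(−SS/(2σ²)), so the posterior is Inverse-Gamma(α + n/2, β + SS/2) = Inverse-Gamma(6.5, 21.035).
The mode of Inverse-Gamma(a, b) is b/(a+1) = 21.035/7.5 ≈ 2.8047.

σ̂²_MAP = 2.8047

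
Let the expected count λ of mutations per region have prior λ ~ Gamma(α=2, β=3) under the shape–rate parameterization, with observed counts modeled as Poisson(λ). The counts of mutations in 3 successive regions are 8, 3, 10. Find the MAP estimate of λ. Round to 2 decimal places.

Σxᵢ = 8+3+10 = 21, with n = 3.
Posterior ∝ λe^(−3λ) · λ^21e^(−3λ) = λ^22e^(−6λ), i.e. Gamma(shape=23, rate=6).
The mode of a Gamma(a, b) with a ≥ 1 (shape–rate) is (a−1)/b = 22/6 ≈ 3.67.

λ̂_MAP = 3.67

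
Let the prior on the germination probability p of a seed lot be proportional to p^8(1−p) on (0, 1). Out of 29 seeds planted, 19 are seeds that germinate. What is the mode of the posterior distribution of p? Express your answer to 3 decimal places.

p̂_MAP = 0.711

The prior density ∝ p^8(1−p)^1 is the kernel of Beta(9, 2).
Data: 19 successes in 29 trials. The binomial likelihood contributes p^19(1−p)^10, so the posterior is Beta(9+19, 2+10) = Beta(28, 12).
For Beta(a, b) with a, b > 1 the mode is (a−1)/(a+b−2) = 27/38 ≈ 0.711.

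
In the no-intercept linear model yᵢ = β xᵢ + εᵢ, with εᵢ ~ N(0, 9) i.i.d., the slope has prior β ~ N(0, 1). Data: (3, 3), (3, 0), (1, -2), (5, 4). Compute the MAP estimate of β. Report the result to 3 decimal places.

β̂_MAP = 0.509

log p(β | y) = −Σ(yᵢ − βxᵢ)²/(2·9) − β²/(2·1) + const.
Setting the derivative to zero: Σxᵢ(yᵢ − βxᵢ)/9 − β/1 = 0, so β = Σxᵢyᵢ / (Σxᵢ² + σ²/τ²).
Σxᵢyᵢ = 3·3 + 3·0 + 1·(-2) + 5·4 = 27; Σxᵢ² = 44; σ²/τ² = 9.
β̂_MAP = 27 / (44 + 9) = 27/53 ≈ 0.509.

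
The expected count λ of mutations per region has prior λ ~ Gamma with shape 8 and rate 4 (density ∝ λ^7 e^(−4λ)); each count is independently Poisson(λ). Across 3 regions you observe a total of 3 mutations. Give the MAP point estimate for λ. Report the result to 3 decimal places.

λ̂_MAP = 1.429

Σxᵢ = 3, n = 3.
Posterior ∝ λ^7e^(−4λ) · λ^3e^(−3λ) = λ^10e^(−7λ), i.e. Gamma(shape=11, rate=7).
The mode of a Gamma(a, b) with a ≥ 1 (shape–rate) is (a−1)/b = 10/7 ≈ 1.429.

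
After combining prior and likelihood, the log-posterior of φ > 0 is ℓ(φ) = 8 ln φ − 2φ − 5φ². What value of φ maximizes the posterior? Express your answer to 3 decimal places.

φ̂_MAP = 0.800

ℓ'(φ) = 8/φ − 2 − 10φ. Setting this to zero and multiplying by φ: 10φ² + 2φ − 8 = 0.
φ = (−2 + √(2² + 4·10·8)) / (2·10) = (−2 + √324) / 20 = (−2 + 18)/20 = 4/5.
ℓ''(φ) = −8/φ² − 10 < 0, confirming a maximum.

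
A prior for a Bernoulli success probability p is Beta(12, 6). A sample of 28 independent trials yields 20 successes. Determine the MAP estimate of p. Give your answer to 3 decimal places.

Prior: Beta(12, 6).
Data: 20 successes in 28 trials. The binomial likelihood contributes p^20(1−p)^8, so the posterior is Beta(12+20, 6+8) = Beta(32, 14).
For Beta(a, b) with a, b > 1 the mode is (a−1)/(a+b−2) = 31/44 ≈ 0.705.

p̂_MAP = 0.705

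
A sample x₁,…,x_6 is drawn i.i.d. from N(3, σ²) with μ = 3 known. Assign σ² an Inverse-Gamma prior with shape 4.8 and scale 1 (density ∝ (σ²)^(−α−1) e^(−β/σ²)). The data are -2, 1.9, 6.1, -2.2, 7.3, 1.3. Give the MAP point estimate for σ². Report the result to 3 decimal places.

Sum of squared deviations about the known mean: SS = (-2−3)² + (1.9−3)² + (6.1−3)² + (-2.2−3)² + (7.3−3)² + (1.3−3)² = 84.24.
The Normal likelihood contributes (σ²)^(−n/2) exp(−SS/(2σ²)), so the posterior is Inverse-Gamma(α + n/2, β + SS/2) = Inverse-Gamma(7.8, 43.12).
The mode of Inverse-Gamma(a, b) is b/(a+1) = 43.12/8.8 ≈ 4.900.

σ̂²_MAP = 4.900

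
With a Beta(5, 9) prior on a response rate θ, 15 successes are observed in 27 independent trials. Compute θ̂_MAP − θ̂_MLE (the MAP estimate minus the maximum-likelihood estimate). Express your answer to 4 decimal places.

Posterior is Beta(20, 21); MAP = (20−1)/(41−2) = 19/39 ≈ 0.48718.
MLE ignores the prior: θ̂_MLE = k/n = 15/27 ≈ 0.55556.
Difference = 19/39 − 15/27 = -8/117 ≈ -0.0684.

MAP − MLE = -0.0684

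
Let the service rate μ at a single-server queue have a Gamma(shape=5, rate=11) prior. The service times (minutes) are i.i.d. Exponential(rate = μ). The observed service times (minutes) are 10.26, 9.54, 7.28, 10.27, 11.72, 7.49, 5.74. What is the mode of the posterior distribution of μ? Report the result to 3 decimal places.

μ̂_MAP = 0.150

The Exponential(rate=μ) likelihood is ∝ μ^n e^(−μΣtᵢ). Here n = 7 and Σtᵢ = 10.26 + 9.54 + 7.28 + 10.27 + 11.72 + 7.49 + 5.74 = 62.30.
Posterior ∝ μ^4e^(−11μ) · μ^7e^(−62.30μ) = μ^11e^(−73.30μ), i.e. Gamma(12, 73.30).
Mode = (a−1)/b = 11/73.30 ≈ 0.150.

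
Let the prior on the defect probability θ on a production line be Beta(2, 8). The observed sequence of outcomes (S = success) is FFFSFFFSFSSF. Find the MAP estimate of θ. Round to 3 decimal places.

θ̂_MAP = 0.250

Prior: Beta(2, 8).
Data: 4 successes in 12 trials (from the sequence). The binomial likelihood contributes θ^4(1−θ)^8, so the posterior is Beta(2+4, 8+8) = Beta(6, 16).
For Beta(a, b) with a, b > 1 the mode is (a−1)/(a+b−2) = 5/20 ≈ 0.250.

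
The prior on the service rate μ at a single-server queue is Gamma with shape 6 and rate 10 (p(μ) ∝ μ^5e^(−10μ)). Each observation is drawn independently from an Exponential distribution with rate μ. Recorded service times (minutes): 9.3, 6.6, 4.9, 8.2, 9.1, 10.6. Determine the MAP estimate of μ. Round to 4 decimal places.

The Exponential(rate=μ) likelihood is ∝ μ^n e^(−μΣtᵢ). Here n = 6 and Σtᵢ = 9.3 + 6.6 + 4.9 + 8.2 + 9.1 + 10.6 = 48.7.
Posterior ∝ μ^5e^(−10μ) · μ^6e^(−48.7μ) = μ^11e^(−58.7μ), i.e. Gamma(12, 58.7).
Mode = (a−1)/b = 11/58.7 ≈ 0.1874.

μ̂_MAP = 0.1874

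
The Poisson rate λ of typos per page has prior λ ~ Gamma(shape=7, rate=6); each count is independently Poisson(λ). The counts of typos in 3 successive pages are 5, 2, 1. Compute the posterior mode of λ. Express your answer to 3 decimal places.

Σxᵢ = 5+2+1 = 8, with n = 3.
Posterior ∝ λ^6e^(−6λ) · λ^8e^(−3λ) = λ^14e^(−9λ), i.e. Gamma(shape=15, rate=9).
The mode of a Gamma(a, b) with a ≥ 1 (shape–rate) is (a−1)/b = 14/9 ≈ 1.556.

λ̂_MAP = 1.556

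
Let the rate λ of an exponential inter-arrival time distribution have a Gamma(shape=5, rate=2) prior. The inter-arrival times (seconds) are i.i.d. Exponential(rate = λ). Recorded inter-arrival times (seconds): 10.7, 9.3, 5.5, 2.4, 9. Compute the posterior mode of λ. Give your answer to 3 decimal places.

The Exponential(rate=λ) likelihood is ∝ λ^n e^(−λΣtᵢ). Here n = 5 and Σtᵢ = 10.7 + 9.3 + 5.5 + 2.4 + 9 = 36.9.
Posterior ∝ λ^4e^(−2λ) · λ^5e^(−36.9λ) = λ^9e^(−38.9λ), i.e. Gamma(10, 38.9).
Mode = (a−1)/b = 9/38.9 ≈ 0.231.

λ̂_MAP = 0.231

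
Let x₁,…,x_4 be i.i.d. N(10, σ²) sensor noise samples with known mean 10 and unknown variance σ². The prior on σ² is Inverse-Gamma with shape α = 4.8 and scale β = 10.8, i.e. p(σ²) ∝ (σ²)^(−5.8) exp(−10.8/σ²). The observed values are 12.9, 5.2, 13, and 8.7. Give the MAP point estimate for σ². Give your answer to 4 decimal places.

Sum of squared deviations about the known mean: SS = (12.9−10)² + (5.2−10)² + (13−10)² + (8.7−10)² = 42.14.
The Normal likelihood contributes (σ²)^(−n/2) exp(−SS/(2σ²)), so the posterior is Inverse-Gamma(α + n/2, β + SS/2) = Inverse-Gamma(6.8, 31.87).
The mode of Inverse-Gamma(a, b) is b/(a+1) = 31.87/7.8 ≈ 4.0859.

σ̂²_MAP = 4.0859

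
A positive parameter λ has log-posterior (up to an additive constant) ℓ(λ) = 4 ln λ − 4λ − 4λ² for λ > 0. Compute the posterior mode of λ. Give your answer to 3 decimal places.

λ̂_MAP = 0.500

ℓ'(λ) = 4/λ − 4 − 8λ. Setting this to zero and multiplying by λ: 8λ² + 4λ − 4 = 0.
λ = (−4 + √(4² + 4·8·4)) / (2·8) = (−4 + √144) / 16 = (−4 + 12)/16 = 1/2.
ℓ''(λ) = −4/λ² − 8 < 0, confirming a maximum.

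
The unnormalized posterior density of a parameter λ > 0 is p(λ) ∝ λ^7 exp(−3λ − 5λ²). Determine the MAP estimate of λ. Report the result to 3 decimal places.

ℓ'(λ) = 7/λ − 3 − 10λ. Setting this to zero and multiplying by λ: 10λ² + 3λ − 7 = 0.
λ = (−3 + √(3² + 4·10·7)) / (2·10) = (−3 + √289) / 20 = (−3 + 17)/20 = 7/10.
ℓ''(λ) = −7/λ² − 10 < 0, confirming a maximum.

λ̂_MAP = 0.700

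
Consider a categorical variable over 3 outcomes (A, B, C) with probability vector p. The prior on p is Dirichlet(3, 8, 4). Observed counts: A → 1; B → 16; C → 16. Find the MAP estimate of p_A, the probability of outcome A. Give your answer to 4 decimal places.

MAP estimate of p_A = 0.0667

The posterior is Dirichlet(αᵢ + nᵢ) = Dirichlet(4, 24, 20).
For a Dirichlet(a₁,…,a_K) with all aᵢ > 1, the mode has j-th component (aⱼ − 1)/(Σaᵢ − K).
Here Σaᵢ = 48 and K = 3, so p_A = (4 − 1)/(48 − 3) = 3/45 ≈ 0.0667.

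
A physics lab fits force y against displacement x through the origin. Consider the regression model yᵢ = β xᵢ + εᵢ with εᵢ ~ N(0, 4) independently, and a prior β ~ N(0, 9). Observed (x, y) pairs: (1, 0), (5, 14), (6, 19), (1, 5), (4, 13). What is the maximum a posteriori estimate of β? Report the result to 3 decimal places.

β̂_MAP = 3.034

log p(β | y) = −Σ(yᵢ − βxᵢ)²/(2·4) − β²/(2·9) + const.
Setting the derivative to zero: Σxᵢ(yᵢ − βxᵢ)/4 − β/9 = 0, so β = Σxᵢyᵢ / (Σxᵢ² + σ²/τ²).
Σxᵢyᵢ = 1·0 + 5·14 + 6·19 + 1·5 + 4·13 = 241; Σxᵢ² = 79; σ²/τ² = 4/9.
β̂_MAP = 241 / (79 + 4/9) = 241/(715/9) = 2169/715 ≈ 3.034.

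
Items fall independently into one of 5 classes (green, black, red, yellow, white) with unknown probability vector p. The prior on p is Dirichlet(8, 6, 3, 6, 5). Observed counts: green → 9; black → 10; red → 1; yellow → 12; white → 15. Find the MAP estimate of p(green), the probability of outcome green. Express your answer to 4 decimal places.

MAP estimate of p(green) = 0.2286

The posterior is Dirichlet(αᵢ + nᵢ) = Dirichlet(17, 16, 4, 18, 20).
For a Dirichlet(a₁,…,a_K) with all aᵢ > 1, the mode has j-th component (aⱼ − 1)/(Σaᵢ − K).
Here Σaᵢ = 75 and K = 5, so p(green) = (17 − 1)/(75 − 5) = 16/70 ≈ 0.2286.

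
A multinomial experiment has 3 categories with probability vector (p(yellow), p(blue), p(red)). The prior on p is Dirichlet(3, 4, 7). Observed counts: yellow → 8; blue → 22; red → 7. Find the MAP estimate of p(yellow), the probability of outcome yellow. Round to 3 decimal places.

MAP estimate of p(yellow) = 0.208

The posterior is Dirichlet(αᵢ + nᵢ) = Dirichlet(11, 26, 14).
For a Dirichlet(a₁,…,a_K) with all aᵢ > 1, the mode has j-th component (aⱼ − 1)/(Σaᵢ − K).
Here Σaᵢ = 51 and K = 3, so p(yellow) = (11 − 1)/(51 − 3) = 10/48 ≈ 0.208.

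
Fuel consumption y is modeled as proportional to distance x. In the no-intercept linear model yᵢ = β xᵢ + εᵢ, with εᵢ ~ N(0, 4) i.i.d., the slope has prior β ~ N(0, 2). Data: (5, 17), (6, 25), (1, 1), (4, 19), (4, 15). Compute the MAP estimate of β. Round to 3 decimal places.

log p(β | y) = −Σ(yᵢ − βxᵢ)²/(2·4) − β²/(2·2) + const.
Setting the derivative to zero: Σxᵢ(yᵢ − βxᵢ)/4 − β/2 = 0, so β = Σxᵢyᵢ / (Σxᵢ² + σ²/τ²).
Σxᵢyᵢ = 5·17 + 6·25 + 1·1 + 4·19 + 4·15 = 372; Σxᵢ² = 94; σ²/τ² = 2.
β̂_MAP = 372 / (94 + 2) = 372/96 ≈ 3.875.

β̂_MAP = 3.875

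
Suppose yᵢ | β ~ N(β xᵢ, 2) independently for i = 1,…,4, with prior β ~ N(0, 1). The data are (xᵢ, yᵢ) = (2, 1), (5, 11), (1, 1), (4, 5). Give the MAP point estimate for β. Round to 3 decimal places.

β̂_MAP = 1.625

log p(β | y) = −Σ(yᵢ − βxᵢ)²/(2·2) − β²/(2·1) + const.
Setting the derivative to zero: Σxᵢ(yᵢ − βxᵢ)/2 − β/1 = 0, so β = Σxᵢyᵢ / (Σxᵢ² + σ²/τ²).
Σxᵢyᵢ = 2·1 + 5·11 + 1·1 + 4·5 = 78; Σxᵢ² = 46; σ²/τ² = 2.
β̂_MAP = 78 / (46 + 2) = 78/48 ≈ 1.625.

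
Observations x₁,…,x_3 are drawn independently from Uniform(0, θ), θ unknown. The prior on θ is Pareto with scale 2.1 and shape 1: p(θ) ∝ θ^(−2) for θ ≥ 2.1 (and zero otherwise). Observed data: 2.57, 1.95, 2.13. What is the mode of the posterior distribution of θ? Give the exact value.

θ̂_MAP = 2.57

The Uniform(0, θ) likelihood is θ^(−n) for θ ≥ max(xᵢ), zero otherwise. Here max(xᵢ) = 2.57.
Posterior ∝ θ^(−2) · θ^(−3) = θ^(−5) on θ ≥ max(2.1, 2.57) = 2.57.
This density is strictly decreasing in θ, so the posterior mode lies at the lower boundary of the support.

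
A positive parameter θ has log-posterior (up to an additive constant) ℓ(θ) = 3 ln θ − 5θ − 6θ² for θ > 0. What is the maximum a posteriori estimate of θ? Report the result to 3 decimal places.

θ̂_MAP = 0.333

ℓ'(θ) = 3/θ − 5 − 12θ. Setting this to zero and multiplying by θ: 12θ² + 5θ − 3 = 0.
θ = (−5 + √(5² + 4·12·3)) / (2·12) = (−5 + √169) / 24 = (−5 + 13)/24 = 1/3.
ℓ''(θ) = −3/θ² − 12 < 0, confirming a maximum.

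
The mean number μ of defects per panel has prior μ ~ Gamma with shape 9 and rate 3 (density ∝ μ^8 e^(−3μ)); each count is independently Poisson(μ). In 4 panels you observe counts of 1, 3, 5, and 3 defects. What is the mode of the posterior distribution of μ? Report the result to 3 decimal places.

Σxᵢ = 1+3+5+3 = 12, with n = 4.
Posterior ∝ μ^8e^(−3μ) · μ^12e^(−4μ) = μ^20e^(−7μ), i.e. Gamma(shape=21, rate=7).
The mode of a Gamma(a, b) with a ≥ 1 (shape–rate) is (a−1)/b = 20/7 ≈ 2.857.

μ̂_MAP = 2.857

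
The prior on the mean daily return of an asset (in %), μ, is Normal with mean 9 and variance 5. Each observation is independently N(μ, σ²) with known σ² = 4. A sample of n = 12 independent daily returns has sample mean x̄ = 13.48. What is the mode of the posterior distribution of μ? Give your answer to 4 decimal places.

μ̂_MAP = 13.2000

n = 12, x̄ = 13.48.
For a Normal prior and Normal likelihood with known variance, the posterior is Normal; its mode equals its mean, the precision-weighted average.
Prior precision 1/σ₀² = 1/5 = 0.2; data precision n/σ² = 12/4 = 3.
μ̂ = (0.2·9 + 3·13.48) / (0.2 + 3) = 42.24/3.2 = 13.2000.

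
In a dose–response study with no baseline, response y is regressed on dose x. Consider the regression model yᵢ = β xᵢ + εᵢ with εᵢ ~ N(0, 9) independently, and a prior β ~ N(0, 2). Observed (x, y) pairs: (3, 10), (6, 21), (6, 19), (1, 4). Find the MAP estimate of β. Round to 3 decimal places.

log p(β | y) = −Σ(yᵢ − βxᵢ)²/(2·9) − β²/(2·2) + const.
Setting the derivative to zero: Σxᵢ(yᵢ − βxᵢ)/9 − β/2 = 0, so β = Σxᵢyᵢ / (Σxᵢ² + σ²/τ²).
Σxᵢyᵢ = 3·10 + 6·21 + 6·19 + 1·4 = 274; Σxᵢ² = 82; σ²/τ² = 4.5.
β̂_MAP = 274 / (82 + 4.5) = 274/86.5 ≈ 3.168.

β̂_MAP = 3.168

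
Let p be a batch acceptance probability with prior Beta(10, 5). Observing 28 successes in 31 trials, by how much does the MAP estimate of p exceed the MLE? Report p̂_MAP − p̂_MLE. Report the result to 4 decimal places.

Posterior is Beta(38, 8); MAP = (38−1)/(46−2) = 37/44 ≈ 0.84091.
MLE ignores the prior: p̂_MLE = k/n = 28/31 ≈ 0.90323.
Difference = 37/44 − 28/31 = -85/1364 ≈ -0.0623.

MAP − MLE = -0.0623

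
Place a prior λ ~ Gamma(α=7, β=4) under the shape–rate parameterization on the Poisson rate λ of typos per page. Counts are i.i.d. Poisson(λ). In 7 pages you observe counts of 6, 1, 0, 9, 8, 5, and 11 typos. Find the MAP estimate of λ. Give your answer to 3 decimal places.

Σxᵢ = 6+1+0+9+8+5+11 = 40, with n = 7.
Posterior ∝ λ^6e^(−4λ) · λ^40e^(−7λ) = λ^46e^(−11λ), i.e. Gamma(shape=47, rate=11).
The mode of a Gamma(a, b) with a ≥ 1 (shape–rate) is (a−1)/b = 46/11 ≈ 4.182.

λ̂_MAP = 4.182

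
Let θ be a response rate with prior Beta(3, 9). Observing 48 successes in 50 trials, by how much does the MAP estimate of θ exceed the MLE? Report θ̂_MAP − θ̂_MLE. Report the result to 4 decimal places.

Posterior is Beta(51, 11); MAP = (51−1)/(62−2) = 50/60 ≈ 0.83333.
MLE ignores the prior: θ̂_MLE = k/n = 48/50 ≈ 0.96000.
Difference = 50/60 − 48/50 = -19/150 ≈ -0.1267.

MAP − MLE = -0.1267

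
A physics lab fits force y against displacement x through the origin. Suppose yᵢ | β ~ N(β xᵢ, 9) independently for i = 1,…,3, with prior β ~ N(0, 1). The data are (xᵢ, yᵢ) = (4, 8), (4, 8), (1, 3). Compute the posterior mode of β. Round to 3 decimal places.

β̂_MAP = 1.595

log p(β | y) = −Σ(yᵢ − βxᵢ)²/(2·9) − β²/(2·1) + const.
Setting the derivative to zero: Σxᵢ(yᵢ − βxᵢ)/9 − β/1 = 0, so β = Σxᵢyᵢ / (Σxᵢ² + σ²/τ²).
Σxᵢyᵢ = 4·8 + 4·8 + 1·3 = 67; Σxᵢ² = 33; σ²/τ² = 9.
β̂_MAP = 67 / (33 + 9) = 67/42 ≈ 1.595.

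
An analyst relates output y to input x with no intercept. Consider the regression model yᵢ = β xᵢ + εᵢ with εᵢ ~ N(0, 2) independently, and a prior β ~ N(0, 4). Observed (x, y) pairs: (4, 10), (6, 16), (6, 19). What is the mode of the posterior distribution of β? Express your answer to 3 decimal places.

log p(β | y) = −Σ(yᵢ − βxᵢ)²/(2·2) − β²/(2·4) + const.
Setting the derivative to zero: Σxᵢ(yᵢ − βxᵢ)/2 − β/4 = 0, so β = Σxᵢyᵢ / (Σxᵢ² + σ²/τ²).
Σxᵢyᵢ = 4·10 + 6·16 + 6·19 = 250; Σxᵢ² = 88; σ²/τ² = 0.5.
β̂_MAP = 250 / (88 + 0.5) = 250/88.5 ≈ 2.825.

β̂_MAP = 2.825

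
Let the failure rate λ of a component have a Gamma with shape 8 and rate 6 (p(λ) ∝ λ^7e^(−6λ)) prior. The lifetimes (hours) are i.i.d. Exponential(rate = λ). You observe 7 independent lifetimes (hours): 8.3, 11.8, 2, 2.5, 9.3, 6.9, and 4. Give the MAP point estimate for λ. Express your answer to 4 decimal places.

λ̂_MAP = 0.2756

The Exponential(rate=λ) likelihood is ∝ λ^n e^(−λΣtᵢ). Here n = 7 and Σtᵢ = 8.3 + 11.8 + 2 + 2.5 + 9.3 + 6.9 + 4 = 44.8.
Posterior ∝ λ^7e^(−6λ) · λ^7e^(−44.8λ) = λ^14e^(−50.8λ), i.e. Gamma(15, 50.8).
Mode = (a−1)/b = 14/50.8 ≈ 0.2756.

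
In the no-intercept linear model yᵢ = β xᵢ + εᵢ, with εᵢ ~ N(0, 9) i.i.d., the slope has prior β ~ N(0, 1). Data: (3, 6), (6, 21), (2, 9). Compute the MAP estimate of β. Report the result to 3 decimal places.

β̂_MAP = 2.793

log p(β | y) = −Σ(yᵢ − βxᵢ)²/(2·9) − β²/(2·1) + const.
Setting the derivative to zero: Σxᵢ(yᵢ − βxᵢ)/9 − β/1 = 0, so β = Σxᵢyᵢ / (Σxᵢ² + σ²/τ²).
Σxᵢyᵢ = 3·6 + 6·21 + 2·9 = 162; Σxᵢ² = 49; σ²/τ² = 9.
β̂_MAP = 162 / (49 + 9) = 162/58 ≈ 2.793.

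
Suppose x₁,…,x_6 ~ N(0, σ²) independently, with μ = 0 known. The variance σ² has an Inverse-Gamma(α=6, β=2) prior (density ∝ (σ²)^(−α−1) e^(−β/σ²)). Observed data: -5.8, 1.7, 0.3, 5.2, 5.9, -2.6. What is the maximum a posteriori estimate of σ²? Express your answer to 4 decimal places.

Sum of squared deviations about the known mean: SS = (-5.8−0)² + (1.7−0)² + (0.3−0)² + (5.2−0)² + (5.9−0)² + (-2.6−0)² = 105.23.
The Normal likelihood contributes (σ²)^(−n/2) exp(−SS/(2σ²)), so the posterior is Inverse-Gamma(α + n/2, β + SS/2) = Inverse-Gamma(9, 54.615).
The mode of Inverse-Gamma(a, b) is b/(a+1) = 54.615/10 ≈ 5.4615.

σ̂²_MAP = 5.4615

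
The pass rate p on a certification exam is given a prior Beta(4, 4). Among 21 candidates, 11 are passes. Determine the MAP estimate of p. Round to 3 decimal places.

p̂_MAP = 0.519

Prior: Beta(4, 4).
Data: 11 successes in 21 trials. The binomial likelihood contributes p^11(1−p)^10, so the posterior is Beta(4+11, 4+10) = Beta(15, 14).
For Beta(a, b) with a, b > 1 the mode is (a−1)/(a+b−2) = 14/27 ≈ 0.519.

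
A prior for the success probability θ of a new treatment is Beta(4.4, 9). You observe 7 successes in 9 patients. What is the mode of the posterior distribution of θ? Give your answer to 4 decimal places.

θ̂_MAP = 0.5098

Prior: Beta(4.4, 9).
Data: 7 successes in 9 trials. The binomial likelihood contributes θ^7(1−θ)^2, so the posterior is Beta(4.4+7, 9+2) = Beta(11.4, 11).
For Beta(a, b) with a, b > 1 the mode is (a−1)/(a+b−2) = 10.4/20.4 ≈ 0.5098.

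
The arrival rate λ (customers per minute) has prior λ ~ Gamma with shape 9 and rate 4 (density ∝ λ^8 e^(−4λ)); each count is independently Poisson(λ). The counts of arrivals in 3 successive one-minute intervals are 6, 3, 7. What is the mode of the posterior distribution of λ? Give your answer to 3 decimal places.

λ̂_MAP = 3.429

Σxᵢ = 6+3+7 = 16, with n = 3.
Posterior ∝ λ^8e^(−4λ) · λ^16e^(−3λ) = λ^24e^(−7λ), i.e. Gamma(shape=25, rate=7).
The mode of a Gamma(a, b) with a ≥ 1 (shape–rate) is (a−1)/b = 24/7 ≈ 3.429.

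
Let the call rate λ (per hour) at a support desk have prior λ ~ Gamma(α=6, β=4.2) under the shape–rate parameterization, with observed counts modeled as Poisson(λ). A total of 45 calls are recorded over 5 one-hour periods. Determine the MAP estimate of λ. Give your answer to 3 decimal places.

λ̂_MAP = 5.435

Σxᵢ = 45, n = 5.
Posterior ∝ λ^5e^(−4.2λ) · λ^45e^(−5λ) = λ^50e^(−9.2λ), i.e. Gamma(shape=51, rate=9.2).
The mode of a Gamma(a, b) with a ≥ 1 (shape–rate) is (a−1)/b = 50/9.2 ≈ 5.435.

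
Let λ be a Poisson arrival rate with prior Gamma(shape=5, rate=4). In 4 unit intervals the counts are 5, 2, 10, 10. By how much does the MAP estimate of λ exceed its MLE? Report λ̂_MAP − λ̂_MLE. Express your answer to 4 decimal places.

MAP − MLE = -2.8750

Σxᵢ = 27. Posterior is Gamma(32, 8); MAP = (32−1)/8 = 31/8 ≈ 3.87500.
MLE = x̄ = 27/4 ≈ 6.75000.
Difference = 31/8 − 27/4 = -23/8 ≈ -2.8750.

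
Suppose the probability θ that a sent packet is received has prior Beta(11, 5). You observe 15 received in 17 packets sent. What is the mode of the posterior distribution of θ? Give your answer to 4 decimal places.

θ̂_MAP = 0.8065

Prior: Beta(11, 5).
Data: 15 successes in 17 trials. The binomial likelihood contributes θ^15(1−θ)^2, so the posterior is Beta(11+15, 5+2) = Beta(26, 7).
For Beta(a, b) with a, b > 1 the mode is (a−1)/(a+b−2) = 25/31 ≈ 0.8065.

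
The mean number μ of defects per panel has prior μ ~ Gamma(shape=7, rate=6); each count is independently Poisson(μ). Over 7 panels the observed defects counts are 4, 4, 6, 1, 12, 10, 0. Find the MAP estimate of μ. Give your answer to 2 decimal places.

μ̂_MAP = 3.31

Σxᵢ = 4+4+6+1+12+10+0 = 37, with n = 7.
Posterior ∝ μ^6e^(−6μ) · μ^37e^(−7μ) = μ^43e^(−13μ), i.e. Gamma(shape=44, rate=13).
The mode of a Gamma(a, b) with a ≥ 1 (shape–rate) is (a−1)/b = 43/13 ≈ 3.31.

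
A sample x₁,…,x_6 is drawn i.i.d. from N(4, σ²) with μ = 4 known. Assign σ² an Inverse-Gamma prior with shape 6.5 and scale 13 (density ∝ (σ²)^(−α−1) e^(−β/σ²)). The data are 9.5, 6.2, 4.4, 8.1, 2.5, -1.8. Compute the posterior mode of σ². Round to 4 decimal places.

Sum of squared deviations about the known mean: SS = (9.5−4)² + (6.2−4)² + (4.4−4)² + (8.1−4)² + (2.5−4)² + (-1.8−4)² = 87.95.
The Normal likelihood contributes (σ²)^(−n/2) exp(−SS/(2σ²)), so the posterior is Inverse-Gamma(α + n/2, β + SS/2) = Inverse-Gamma(9.5, 56.975).
The mode of Inverse-Gamma(a, b) is b/(a+1) = 56.975/10.5 ≈ 5.4262.

σ̂²_MAP = 5.4262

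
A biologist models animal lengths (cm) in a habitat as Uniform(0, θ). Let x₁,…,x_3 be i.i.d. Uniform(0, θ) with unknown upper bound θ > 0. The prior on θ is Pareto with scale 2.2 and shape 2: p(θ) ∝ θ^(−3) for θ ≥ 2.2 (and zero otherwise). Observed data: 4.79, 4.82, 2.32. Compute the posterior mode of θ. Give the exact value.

The Uniform(0, θ) likelihood is θ^(−n) for θ ≥ max(xᵢ), zero otherwise. Here max(xᵢ) = 4.82.
Posterior ∝ θ^(−3) · θ^(−3) = θ^(−6) on θ ≥ max(2.2, 4.82) = 4.82.
This density is strictly decreasing in θ, so the posterior mode lies at the lower boundary of the support.

θ̂_MAP = 4.82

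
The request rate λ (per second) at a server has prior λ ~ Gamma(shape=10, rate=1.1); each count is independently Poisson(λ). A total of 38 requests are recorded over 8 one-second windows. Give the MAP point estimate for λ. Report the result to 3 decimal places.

Σxᵢ = 38, n = 8.
Posterior ∝ λ^9e^(−1.1λ) · λ^38e^(−8λ) = λ^47e^(−9.1λ), i.e. Gamma(shape=48, rate=9.1).
The mode of a Gamma(a, b) with a ≥ 1 (shape–rate) is (a−1)/b = 47/9.1 ≈ 5.165.

λ̂_MAP = 5.165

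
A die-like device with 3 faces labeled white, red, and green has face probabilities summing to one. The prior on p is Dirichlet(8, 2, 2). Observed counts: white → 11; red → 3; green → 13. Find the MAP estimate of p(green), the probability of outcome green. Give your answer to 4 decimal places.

MAP estimate of p(green) = 0.3889

The posterior is Dirichlet(αᵢ + nᵢ) = Dirichlet(19, 5, 15).
For a Dirichlet(a₁,…,a_K) with all aᵢ > 1, the mode has j-th component (aⱼ − 1)/(Σaᵢ − K).
Here Σaᵢ = 39 and K = 3, so p(green) = (15 − 1)/(39 − 3) = 14/36 ≈ 0.3889.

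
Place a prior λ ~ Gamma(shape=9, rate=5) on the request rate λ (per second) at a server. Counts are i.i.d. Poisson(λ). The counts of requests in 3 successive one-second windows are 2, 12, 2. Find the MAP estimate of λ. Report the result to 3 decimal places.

Σxᵢ = 2+12+2 = 16, with n = 3.
Posterior ∝ λ^8e^(−5λ) · λ^16e^(−3λ) = λ^24e^(−8λ), i.e. Gamma(shape=25, rate=8).
The mode of a Gamma(a, b) with a ≥ 1 (shape–rate) is (a−1)/b = 24/8 ≈ 3.000.

λ̂_MAP = 3.000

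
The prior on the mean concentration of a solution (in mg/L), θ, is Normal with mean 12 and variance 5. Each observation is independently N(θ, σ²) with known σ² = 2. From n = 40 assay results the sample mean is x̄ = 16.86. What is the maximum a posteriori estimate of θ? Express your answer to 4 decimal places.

θ̂_MAP = 16.8119

n = 40, x̄ = 16.86.
For a Normal prior and Normal likelihood with known variance, the posterior is Normal; its mode equals its mean, the precision-weighted average.
Prior precision 1/σ₀² = 1/5 = 0.2; data precision n/σ² = 40/2 = 20.
θ̂ = (0.2·12 + 20·16.86) / (0.2 + 20) = 339.6/20.2 = 1698/101 ≈ 16.8119.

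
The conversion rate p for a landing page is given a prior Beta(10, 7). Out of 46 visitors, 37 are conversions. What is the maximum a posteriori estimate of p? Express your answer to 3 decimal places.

p̂_MAP = 0.754

Prior: Beta(10, 7).
Data: 37 successes in 46 trials. The binomial likelihood contributes p^37(1−p)^9, so the posterior is Beta(10+37, 7+9) = Beta(47, 16).
For Beta(a, b) with a, b > 1 the mode is (a−1)/(a+b−2) = 46/61 ≈ 0.754.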